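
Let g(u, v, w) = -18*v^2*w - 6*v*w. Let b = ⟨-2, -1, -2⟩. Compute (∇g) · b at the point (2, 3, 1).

474

∂g/∂u = 0
∂g/∂v = -36*v*w - 6*w
∂g/∂w = -18*v^2 - 6*v
∇g at (2, 3, 1) = (0, -114, -180)
∇g · b = (0)(-2) + (-114)(-1) + (-180)(-2) = 474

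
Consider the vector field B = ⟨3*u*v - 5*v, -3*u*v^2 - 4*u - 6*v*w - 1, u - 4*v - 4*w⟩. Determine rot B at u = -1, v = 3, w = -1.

(∇×B)₁ = ∂B₃/∂v − ∂B₂/∂w = 6*v - 4
(∇×B)₂ = ∂B₁/∂w − ∂B₃/∂u = -1
(∇×B)₃ = ∂B₂/∂u − ∂B₁/∂v = -3*u - 3*v^2 + 1
∇×B = (6*v - 4, -1, -3*u - 3*v^2 + 1)
At (-1, 3, -1): (14, -1, -23).

(14, -1, -23)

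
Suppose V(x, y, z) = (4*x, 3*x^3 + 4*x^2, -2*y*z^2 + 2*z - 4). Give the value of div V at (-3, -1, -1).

∂V₁/∂x = 4
∂V₂/∂y = 0
∂V₃/∂z = -4*y*z + 2
∇·V = -4*y*z + 6
At (-3, -1, -1): 2.

2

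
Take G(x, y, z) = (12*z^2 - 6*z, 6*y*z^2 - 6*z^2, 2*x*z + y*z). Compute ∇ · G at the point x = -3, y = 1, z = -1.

∂G₁/∂x = 0
∂G₂/∂y = 6*z^2
∂G₃/∂z = 2*x + y
∇·G = 2*x + y + 6*z^2
At (-3, 1, -1): 1.

1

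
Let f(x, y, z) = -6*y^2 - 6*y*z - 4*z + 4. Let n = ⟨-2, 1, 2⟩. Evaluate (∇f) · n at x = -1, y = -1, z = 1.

∂f/∂x = 0
∂f/∂y = -12*y - 6*z
∂f/∂z = -6*y - 4
∇f at (-1, -1, 1) = (0, 6, 2)
∇f · n = (0)(-2) + (6)(1) + (2)(2) = 10

10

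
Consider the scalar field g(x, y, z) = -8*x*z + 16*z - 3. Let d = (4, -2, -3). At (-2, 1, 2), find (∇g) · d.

∂g/∂x = -8*z
∂g/∂y = 0
∂g/∂z = -8*x + 16
∇g at (-2, 1, 2) = (-16, 0, 32)
∇g · d = (-16)(4) + (0)(-2) + (32)(-3) = -160

-160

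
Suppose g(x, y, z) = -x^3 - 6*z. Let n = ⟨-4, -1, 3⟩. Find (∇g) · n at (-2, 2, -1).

∂g/∂x = -3*x^2
∂g/∂y = 0
∂g/∂z = -6
∇g at (-2, 2, -1) = (-12, 0, -6)
∇g · n = (-12)(-4) + (0)(-1) + (-6)(3) = 30

30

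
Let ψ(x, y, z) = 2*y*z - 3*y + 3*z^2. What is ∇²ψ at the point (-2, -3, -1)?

6

∂²ψ/∂x² = 0
∂²ψ/∂y² = 0
∂²ψ/∂z² = 6
∇²ψ = 6
At (-2, -3, -1): 6.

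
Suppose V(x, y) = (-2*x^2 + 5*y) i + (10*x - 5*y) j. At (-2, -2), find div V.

∂V₁/∂x = -4*x
∂V₂/∂y = -5
∇·V = -4*x - 5
At (-2, -2): 3.

3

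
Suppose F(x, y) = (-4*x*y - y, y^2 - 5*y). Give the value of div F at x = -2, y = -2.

∂F₁/∂x = -4*y
∂F₂/∂y = 2*y - 5
∇·F = -2*y - 5
At (-2, -2): -1.

-1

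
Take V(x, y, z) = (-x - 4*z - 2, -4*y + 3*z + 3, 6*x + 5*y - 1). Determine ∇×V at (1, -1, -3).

(∇×V)₁ = ∂V₃/∂y − ∂V₂/∂z = 2
(∇×V)₂ = ∂V₁/∂z − ∂V₃/∂x = -10
(∇×V)₃ = ∂V₂/∂x − ∂V₁/∂y = 0
∇×V = (2, -10, 0)
At (1, -1, -3): (2, -10, 0).

(2, -10, 0)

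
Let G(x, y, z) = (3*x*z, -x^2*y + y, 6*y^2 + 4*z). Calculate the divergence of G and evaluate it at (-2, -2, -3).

∂G₁/∂x = 3*z
∂G₂/∂y = -x^2 + 1
∂G₃/∂z = 4
∇·G = -x^2 + 3*z + 5
At (-2, -2, -3): -8.

-8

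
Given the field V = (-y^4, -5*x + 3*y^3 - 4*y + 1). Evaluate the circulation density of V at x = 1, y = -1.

∂V₂/∂x = -5
∂V₁/∂y = -4*y^3
Scalar curl = 4*y^3 - 5
At (1, -1): -9.

-9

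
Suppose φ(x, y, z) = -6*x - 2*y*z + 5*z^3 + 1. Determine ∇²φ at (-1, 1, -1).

-30

∂²φ/∂x² = 0
∂²φ/∂y² = 0
∂²φ/∂z² = 30*z
∇²φ = 30*z
At (-1, 1, -1): -30.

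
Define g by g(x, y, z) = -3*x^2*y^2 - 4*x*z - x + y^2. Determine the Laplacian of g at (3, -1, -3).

-58

∂²g/∂x² = -6*y^2
∂²g/∂y² = 2*(-3*x^2 + 1)
∂²g/∂z² = 0
∇²g = -6*x^2 - 6*y^2 + 2
At (3, -1, -3): -58.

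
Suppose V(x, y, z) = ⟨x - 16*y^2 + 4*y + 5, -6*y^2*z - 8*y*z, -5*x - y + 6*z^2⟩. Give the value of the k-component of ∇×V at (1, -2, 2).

-68

(∇×V)_3 = ∂V₂/∂x − ∂V₁/∂y
= 0 − (-32*y + 4)
= 32*y - 4
At (1, -2, 2): -68.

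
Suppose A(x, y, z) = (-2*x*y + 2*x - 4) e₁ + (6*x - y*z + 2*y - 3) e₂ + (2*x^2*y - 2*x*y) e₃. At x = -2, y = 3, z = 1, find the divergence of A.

-3

∂A₁/∂x = -2*y + 2
∂A₂/∂y = -z + 2
∂A₃/∂z = 0
∇·A = -2*y - z + 4
At (-2, 3, 1): -3.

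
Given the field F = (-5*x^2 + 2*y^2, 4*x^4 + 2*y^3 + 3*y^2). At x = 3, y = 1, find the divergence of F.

-18

∂F₁/∂x = -10*x
∂F₂/∂y = 6*y^2 + 6*y
∇·F = -10*x + 6*y^2 + 6*y
At (3, 1): -18.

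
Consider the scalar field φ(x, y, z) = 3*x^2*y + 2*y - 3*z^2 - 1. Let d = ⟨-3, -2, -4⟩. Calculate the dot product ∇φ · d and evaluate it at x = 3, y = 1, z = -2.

-160

∂φ/∂x = 6*x*y
∂φ/∂y = 3*x^2 + 2
∂φ/∂z = -6*z
∇φ at (3, 1, -2) = (18, 29, 12)
∇φ · d = (18)(-3) + (29)(-2) + (12)(-4) = -160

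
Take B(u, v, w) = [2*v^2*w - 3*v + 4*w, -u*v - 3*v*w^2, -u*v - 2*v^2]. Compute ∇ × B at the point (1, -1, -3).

(∇×B)₁ = ∂B₃/∂v − ∂B₂/∂w = -u + 6*v*w - 4*v
(∇×B)₂ = ∂B₁/∂w − ∂B₃/∂u = 2*v^2 + v + 4
(∇×B)₃ = ∂B₂/∂u − ∂B₁/∂v = -4*v*w - v + 3
∇×B = (-u + 6*v*w - 4*v, 2*v^2 + v + 4, -4*v*w - v + 3)
At (1, -1, -3): (21, 5, -8).

(21, 5, -8)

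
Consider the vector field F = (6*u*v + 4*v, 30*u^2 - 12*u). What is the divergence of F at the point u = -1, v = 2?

12

∂F₁/∂u = 6*v
∂F₂/∂v = 0
∇·F = 6*v
At (-1, 2): 12.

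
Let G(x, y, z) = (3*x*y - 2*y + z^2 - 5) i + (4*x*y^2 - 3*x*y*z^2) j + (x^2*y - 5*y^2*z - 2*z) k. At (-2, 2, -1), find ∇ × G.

(∇×G)₁ = ∂G₃/∂y − ∂G₂/∂z = x^2 + 6*x*y*z - 10*y*z
(∇×G)₂ = ∂G₁/∂z − ∂G₃/∂x = -2*x*y + 2*z
(∇×G)₃ = ∂G₂/∂x − ∂G₁/∂y = -3*x + 4*y^2 - 3*y*z^2 + 2
∇×G = (x^2 + 6*x*y*z - 10*y*z, -2*x*y + 2*z, -3*x + 4*y^2 - 3*y*z^2 + 2)
At (-2, 2, -1): (48, 6, 18).

(48, 6, 18)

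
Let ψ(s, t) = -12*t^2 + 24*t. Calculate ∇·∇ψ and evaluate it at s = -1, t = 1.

∂²ψ/∂s² = 0
∂²ψ/∂t² = -24
∇²ψ = -24
At (-1, 1): -24.

-24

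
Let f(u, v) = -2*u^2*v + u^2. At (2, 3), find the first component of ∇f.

(∇f)_1 = ∂f/∂u = -4*u*v + 2*u
At (2, 3): -20.

-20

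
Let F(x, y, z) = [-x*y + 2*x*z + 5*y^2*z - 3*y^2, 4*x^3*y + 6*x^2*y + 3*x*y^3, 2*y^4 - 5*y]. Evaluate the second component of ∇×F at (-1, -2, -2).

18

(∇×F)_2 = ∂F₁/∂z − ∂F₃/∂x
= 2*x + 5*y^2 − (0)
= 2*x + 5*y^2
At (-1, -2, -2): 18.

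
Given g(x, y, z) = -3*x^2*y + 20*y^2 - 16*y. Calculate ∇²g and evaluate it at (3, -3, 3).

∂²g/∂x² = -6*y
∂²g/∂y² = 40
∂²g/∂z² = 0
∇²g = -6*y + 40
At (3, -3, 3): 58.

58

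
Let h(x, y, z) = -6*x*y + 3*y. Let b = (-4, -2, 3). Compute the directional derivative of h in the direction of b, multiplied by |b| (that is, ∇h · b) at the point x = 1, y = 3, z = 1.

∂h/∂x = -6*y
∂h/∂y = -6*x + 3
∂h/∂z = 0
∇h at (1, 3, 1) = (-18, -3, 0)
∇h · b = (-18)(-4) + (-3)(-2) + (0)(3) = 78

78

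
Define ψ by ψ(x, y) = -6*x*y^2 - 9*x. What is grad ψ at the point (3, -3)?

∂ψ/∂x = -6*y^2 - 9
∂ψ/∂y = -12*x*y
∇ψ = (-6*y^2 - 9, -12*x*y)
At (3, -3): (-63, 108).

(-63, 108)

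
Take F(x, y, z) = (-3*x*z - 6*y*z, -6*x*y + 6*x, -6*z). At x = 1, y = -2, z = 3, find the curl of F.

(0, 9, 36)

(∇×F)₁ = ∂F₃/∂y − ∂F₂/∂z = 0
(∇×F)₂ = ∂F₁/∂z − ∂F₃/∂x = -3*x - 6*y
(∇×F)₃ = ∂F₂/∂x − ∂F₁/∂y = -6*y + 6*z + 6
∇×F = (0, -3*x - 6*y, -6*y + 6*z + 6)
At (1, -2, 3): (0, 9, 36).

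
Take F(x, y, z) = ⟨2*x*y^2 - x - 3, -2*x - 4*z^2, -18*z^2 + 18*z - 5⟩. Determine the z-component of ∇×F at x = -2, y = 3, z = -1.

(∇×F)_3 = ∂F₂/∂x − ∂F₁/∂y
= -2 − (4*x*y)
= -4*x*y - 2
At (-2, 3, -1): 22.

22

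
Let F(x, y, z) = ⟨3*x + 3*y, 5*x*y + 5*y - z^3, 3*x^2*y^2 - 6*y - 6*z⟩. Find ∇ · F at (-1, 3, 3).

∂F₁/∂x = 3
∂F₂/∂y = 5*x + 5
∂F₃/∂z = -6
∇·F = 5*x + 2
At (-1, 3, 3): -3.

-3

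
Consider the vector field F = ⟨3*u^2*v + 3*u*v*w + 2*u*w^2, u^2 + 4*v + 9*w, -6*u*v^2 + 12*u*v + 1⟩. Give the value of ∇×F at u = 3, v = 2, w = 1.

(∇×F)₁ = ∂F₃/∂v − ∂F₂/∂w = -12*u*v + 12*u - 9
(∇×F)₂ = ∂F₁/∂w − ∂F₃/∂u = 3*u*v + 4*u*w + 6*v^2 - 12*v
(∇×F)₃ = ∂F₂/∂u − ∂F₁/∂v = -3*u^2 - 3*u*w + 2*u
∇×F = (-12*u*v + 12*u - 9, 3*u*v + 4*u*w + 6*v^2 - 12*v, -3*u^2 - 3*u*w + 2*u)
At (3, 2, 1): (-45, 30, -30).

(-45, 30, -30)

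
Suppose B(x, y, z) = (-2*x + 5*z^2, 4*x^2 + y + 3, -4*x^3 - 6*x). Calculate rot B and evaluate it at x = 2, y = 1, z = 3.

(∇×B)₁ = ∂B₃/∂y − ∂B₂/∂z = 0
(∇×B)₂ = ∂B₁/∂z − ∂B₃/∂x = 12*x^2 + 10*z + 6
(∇×B)₃ = ∂B₂/∂x − ∂B₁/∂y = 8*x
∇×B = (0, 12*x^2 + 10*z + 6, 8*x)
At (2, 1, 3): (0, 84, 16).

(0, 84, 16)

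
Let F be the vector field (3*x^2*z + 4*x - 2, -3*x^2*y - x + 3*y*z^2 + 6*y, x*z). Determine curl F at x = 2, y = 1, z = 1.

(-6, 11, -13)

(∇×F)₁ = ∂F₃/∂y − ∂F₂/∂z = -6*y*z
(∇×F)₂ = ∂F₁/∂z − ∂F₃/∂x = 3*x^2 - z
(∇×F)₃ = ∂F₂/∂x − ∂F₁/∂y = -6*x*y - 1
∇×F = (-6*y*z, 3*x^2 - z, -6*x*y - 1)
At (2, 1, 1): (-6, 11, -13).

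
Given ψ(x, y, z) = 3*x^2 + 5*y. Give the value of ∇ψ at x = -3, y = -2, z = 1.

(-18, 5, 0)

∂ψ/∂x = 6*x
∂ψ/∂y = 5
∂ψ/∂z = 0
∇ψ = (6*x, 5, 0)
At (-3, -2, 1): (-18, 5, 0).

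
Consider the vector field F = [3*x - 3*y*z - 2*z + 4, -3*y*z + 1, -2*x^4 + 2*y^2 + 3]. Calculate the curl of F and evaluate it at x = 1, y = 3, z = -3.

(∇×F)₁ = ∂F₃/∂y − ∂F₂/∂z = 7*y
(∇×F)₂ = ∂F₁/∂z − ∂F₃/∂x = 8*x^3 - 3*y - 2
(∇×F)₃ = ∂F₂/∂x − ∂F₁/∂y = 3*z
∇×F = (7*y, 8*x^3 - 3*y - 2, 3*z)
At (1, 3, -3): (21, -3, -9).

(21, -3, -9)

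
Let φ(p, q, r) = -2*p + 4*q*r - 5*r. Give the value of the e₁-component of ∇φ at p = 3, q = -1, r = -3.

-2

(∇φ)_1 = ∂φ/∂p = -2
At (3, -1, -3): -2.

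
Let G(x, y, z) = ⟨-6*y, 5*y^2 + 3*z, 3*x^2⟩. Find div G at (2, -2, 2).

-20

∂G₁/∂x = 0
∂G₂/∂y = 10*y
∂G₃/∂z = 0
∇·G = 10*y
At (2, -2, 2): -20.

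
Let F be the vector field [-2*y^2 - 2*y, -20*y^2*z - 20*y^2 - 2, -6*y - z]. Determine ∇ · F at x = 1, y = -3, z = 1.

∂F₁/∂x = 0
∂F₂/∂y = -40*y*z - 40*y
∂F₃/∂z = -1
∇·F = -40*y*z - 40*y - 1
At (1, -3, 1): 239.

239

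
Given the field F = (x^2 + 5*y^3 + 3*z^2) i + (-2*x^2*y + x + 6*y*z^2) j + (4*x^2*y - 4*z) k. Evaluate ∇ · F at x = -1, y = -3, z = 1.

-2

∂F₁/∂x = 2*x
∂F₂/∂y = -2*x^2 + 6*z^2
∂F₃/∂z = -4
∇·F = -2*x^2 + 2*x + 6*z^2 - 4
At (-1, -3, 1): -2.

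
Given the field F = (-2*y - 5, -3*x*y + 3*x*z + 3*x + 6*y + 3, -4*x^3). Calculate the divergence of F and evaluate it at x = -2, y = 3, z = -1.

12

∂F₁/∂x = 0
∂F₂/∂y = -3*x + 6
∂F₃/∂z = 0
∇·F = -3*x + 6
At (-2, 3, -1): 12.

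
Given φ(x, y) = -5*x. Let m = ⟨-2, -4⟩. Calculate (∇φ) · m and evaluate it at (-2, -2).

10

∂φ/∂x = -5
∂φ/∂y = 0
∇φ at (-2, -2) = (-5, 0)
∇φ · m = (-5)(-2) + (0)(-4) = 10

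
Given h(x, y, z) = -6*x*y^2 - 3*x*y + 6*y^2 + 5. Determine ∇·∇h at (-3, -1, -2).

48

∂²h/∂x² = 0
∂²h/∂y² = 12*(-x + 1)
∂²h/∂z² = 0
∇²h = -12*x + 12
At (-3, -1, -2): 48.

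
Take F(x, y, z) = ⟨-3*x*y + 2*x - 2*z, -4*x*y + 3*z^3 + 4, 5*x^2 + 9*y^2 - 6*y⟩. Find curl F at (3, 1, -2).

(∇×F)₁ = ∂F₃/∂y − ∂F₂/∂z = 18*y - 9*z^2 - 6
(∇×F)₂ = ∂F₁/∂z − ∂F₃/∂x = -10*x - 2
(∇×F)₃ = ∂F₂/∂x − ∂F₁/∂y = 3*x - 4*y
∇×F = (18*y - 9*z^2 - 6, -10*x - 2, 3*x - 4*y)
At (3, 1, -2): (-24, -32, 5).

(-24, -32, 5)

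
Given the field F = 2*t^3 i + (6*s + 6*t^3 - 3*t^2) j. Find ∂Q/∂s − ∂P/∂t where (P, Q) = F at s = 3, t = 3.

∂F₂/∂s = 6
∂F₁/∂t = 6*t^2
Scalar curl = -6*t^2 + 6
At (3, 3): -48.

-48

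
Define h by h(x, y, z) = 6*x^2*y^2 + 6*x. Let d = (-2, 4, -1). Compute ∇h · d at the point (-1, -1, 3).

∂h/∂x = 12*x*y^2 + 6
∂h/∂y = 12*x^2*y
∂h/∂z = 0
∇h at (-1, -1, 3) = (-6, -12, 0)
∇h · d = (-6)(-2) + (-12)(4) + (0)(-1) = -36

-36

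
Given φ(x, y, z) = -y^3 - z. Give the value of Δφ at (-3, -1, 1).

∂²φ/∂x² = 0
∂²φ/∂y² = -6*y
∂²φ/∂z² = 0
∇²φ = -6*y
At (-3, -1, 1): 6.

6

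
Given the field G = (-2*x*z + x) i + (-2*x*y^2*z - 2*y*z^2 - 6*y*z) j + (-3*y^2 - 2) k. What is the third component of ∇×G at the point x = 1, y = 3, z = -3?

54

(∇×G)_3 = ∂G₂/∂x − ∂G₁/∂y
= -2*y^2*z − (0)
= -2*y^2*z
At (1, 3, -3): 54.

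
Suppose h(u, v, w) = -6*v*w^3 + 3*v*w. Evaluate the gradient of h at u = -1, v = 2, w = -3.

∂h/∂u = 0
∂h/∂v = -6*w^3 + 3*w
∂h/∂w = -18*v*w^2 + 3*v
∇h = (0, -6*w^3 + 3*w, -18*v*w^2 + 3*v)
At (-1, 2, -3): (0, 153, -318).

(0, 153, -318)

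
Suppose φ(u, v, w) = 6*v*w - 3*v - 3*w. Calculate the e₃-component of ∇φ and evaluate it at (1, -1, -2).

(∇φ)_3 = ∂φ/∂w = 6*v - 3
At (1, -1, -2): -9.

-9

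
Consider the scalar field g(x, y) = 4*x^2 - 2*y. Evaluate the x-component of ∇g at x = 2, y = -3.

16

(∇g)_1 = ∂g/∂x = 8*x
At (2, -3): 16.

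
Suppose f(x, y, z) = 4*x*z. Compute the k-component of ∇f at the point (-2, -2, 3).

-8

(∇f)_3 = ∂f/∂z = 4*x
At (-2, -2, 3): -8.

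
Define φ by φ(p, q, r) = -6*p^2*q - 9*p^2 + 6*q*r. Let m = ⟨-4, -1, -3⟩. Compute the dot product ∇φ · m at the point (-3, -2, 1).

156

∂φ/∂p = -12*p*q - 18*p
∂φ/∂q = -6*p^2 + 6*r
∂φ/∂r = 6*q
∇φ at (-3, -2, 1) = (-18, -48, -12)
∇φ · m = (-18)(-4) + (-48)(-1) + (-12)(-3) = 156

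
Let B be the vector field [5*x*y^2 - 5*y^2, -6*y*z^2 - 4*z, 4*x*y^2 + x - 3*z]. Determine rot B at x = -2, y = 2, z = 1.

(-4, -17, 60)

(∇×B)₁ = ∂B₃/∂y − ∂B₂/∂z = 8*x*y + 12*y*z + 4
(∇×B)₂ = ∂B₁/∂z − ∂B₃/∂x = -4*y^2 - 1
(∇×B)₃ = ∂B₂/∂x − ∂B₁/∂y = -10*x*y + 10*y
∇×B = (8*x*y + 12*y*z + 4, -4*y^2 - 1, -10*x*y + 10*y)
At (-2, 2, 1): (-4, -17, 60).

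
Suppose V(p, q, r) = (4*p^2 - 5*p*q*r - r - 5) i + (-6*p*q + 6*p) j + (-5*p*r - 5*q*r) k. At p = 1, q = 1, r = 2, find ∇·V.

-18

∂V₁/∂p = 8*p - 5*q*r
∂V₂/∂q = -6*p
∂V₃/∂r = -5*p - 5*q
∇·V = -3*p - 5*q*r - 5*q
At (1, 1, 2): -18.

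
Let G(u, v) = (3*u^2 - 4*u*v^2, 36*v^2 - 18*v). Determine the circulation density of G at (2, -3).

-48

∂G₂/∂u = 0
∂G₁/∂v = -8*u*v
Scalar curl = 8*u*v
At (2, -3): -48.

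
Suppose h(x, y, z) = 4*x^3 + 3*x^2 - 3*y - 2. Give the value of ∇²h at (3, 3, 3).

∂²h/∂x² = 6*(4*x + 1)
∂²h/∂y² = 0
∂²h/∂z² = 0
∇²h = 24*x + 6
At (3, 3, 3): 78.

78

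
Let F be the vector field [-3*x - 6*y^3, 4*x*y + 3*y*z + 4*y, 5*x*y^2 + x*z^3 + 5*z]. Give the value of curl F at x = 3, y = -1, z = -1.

(-27, -4, 14)

(∇×F)₁ = ∂F₃/∂y − ∂F₂/∂z = 10*x*y - 3*y
(∇×F)₂ = ∂F₁/∂z − ∂F₃/∂x = -5*y^2 - z^3
(∇×F)₃ = ∂F₂/∂x − ∂F₁/∂y = 18*y^2 + 4*y
∇×F = (10*x*y - 3*y, -5*y^2 - z^3, 18*y^2 + 4*y)
At (3, -1, -1): (-27, -4, 14).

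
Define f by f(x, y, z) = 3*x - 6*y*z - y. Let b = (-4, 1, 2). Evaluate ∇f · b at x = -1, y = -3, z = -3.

∂f/∂x = 3
∂f/∂y = -6*z - 1
∂f/∂z = -6*y
∇f at (-1, -3, -3) = (3, 17, 18)
∇f · b = (3)(-4) + (17)(1) + (18)(2) = 41

41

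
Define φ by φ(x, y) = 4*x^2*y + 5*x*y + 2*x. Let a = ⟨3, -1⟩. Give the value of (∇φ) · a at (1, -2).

-81

∂φ/∂x = 8*x*y + 5*y + 2
∂φ/∂y = 4*x^2 + 5*x
∇φ at (1, -2) = (-24, 9)
∇φ · a = (-24)(3) + (9)(-1) = -81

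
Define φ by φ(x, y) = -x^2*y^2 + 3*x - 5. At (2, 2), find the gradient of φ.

(-13, -16)

∂φ/∂x = -2*x*y^2 + 3
∂φ/∂y = -2*x^2*y
∇φ = (-2*x*y^2 + 3, -2*x^2*y)
At (2, 2): (-13, -16).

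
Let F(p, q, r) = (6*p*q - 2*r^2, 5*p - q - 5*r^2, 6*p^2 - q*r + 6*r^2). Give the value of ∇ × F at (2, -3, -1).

(∇×F)₁ = ∂F₃/∂q − ∂F₂/∂r = 9*r
(∇×F)₂ = ∂F₁/∂r − ∂F₃/∂p = -12*p - 4*r
(∇×F)₃ = ∂F₂/∂p − ∂F₁/∂q = -6*p + 5
∇×F = (9*r, -12*p - 4*r, -6*p + 5)
At (2, -3, -1): (-9, -20, -7).

(-9, -20, -7)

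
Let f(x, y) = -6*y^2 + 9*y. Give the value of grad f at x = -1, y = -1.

∂f/∂x = 0
∂f/∂y = -12*y + 9
∇f = (0, -12*y + 9)
At (-1, -1): (0, 21).

(0, 21)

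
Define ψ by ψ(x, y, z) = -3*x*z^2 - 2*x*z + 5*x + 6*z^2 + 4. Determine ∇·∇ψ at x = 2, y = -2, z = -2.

∂²ψ/∂x² = 0
∂²ψ/∂y² = 0
∂²ψ/∂z² = 6*(-x + 2)
∇²ψ = -6*x + 12
At (2, -2, -2): 0.

0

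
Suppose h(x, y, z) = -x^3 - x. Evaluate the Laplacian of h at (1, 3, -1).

-6

∂²h/∂x² = -6*x
∂²h/∂y² = 0
∂²h/∂z² = 0
∇²h = -6*x
At (1, 3, -1): -6.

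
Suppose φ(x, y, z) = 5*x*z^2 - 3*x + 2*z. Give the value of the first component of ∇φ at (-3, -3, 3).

42

(∇φ)_1 = ∂φ/∂x = 5*z^2 - 3
At (-3, -3, 3): 42.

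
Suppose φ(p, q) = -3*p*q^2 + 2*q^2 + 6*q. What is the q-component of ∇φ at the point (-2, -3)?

-42

(∇φ)_2 = ∂φ/∂q = -6*p*q + 4*q + 6
At (-2, -3): -42.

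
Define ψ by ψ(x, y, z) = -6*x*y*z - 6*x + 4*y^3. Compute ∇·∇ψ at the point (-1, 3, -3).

72

∂²ψ/∂x² = 0
∂²ψ/∂y² = 24*y
∂²ψ/∂z² = 0
∇²ψ = 24*y
At (-1, 3, -3): 72.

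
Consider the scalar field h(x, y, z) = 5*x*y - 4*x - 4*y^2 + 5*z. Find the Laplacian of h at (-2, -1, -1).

-8

∂²h/∂x² = 0
∂²h/∂y² = -8
∂²h/∂z² = 0
∇²h = -8
At (-2, -1, -1): -8.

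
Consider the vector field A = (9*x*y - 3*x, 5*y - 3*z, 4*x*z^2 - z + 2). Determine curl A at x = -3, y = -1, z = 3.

(3, -36, 27)

(∇×A)₁ = ∂A₃/∂y − ∂A₂/∂z = 3
(∇×A)₂ = ∂A₁/∂z − ∂A₃/∂x = -4*z^2
(∇×A)₃ = ∂A₂/∂x − ∂A₁/∂y = -9*x
∇×A = (3, -4*z^2, -9*x)
At (-3, -1, 3): (3, -36, 27).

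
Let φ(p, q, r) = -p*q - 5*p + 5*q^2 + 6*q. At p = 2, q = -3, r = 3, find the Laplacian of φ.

10

∂²φ/∂p² = 0
∂²φ/∂q² = 10
∂²φ/∂r² = 0
∇²φ = 10
At (2, -3, 3): 10.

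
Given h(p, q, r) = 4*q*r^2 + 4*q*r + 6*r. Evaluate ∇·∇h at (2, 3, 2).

∂²h/∂p² = 0
∂²h/∂q² = 0
∂²h/∂r² = 8*q
∇²h = 8*q
At (2, 3, 2): 24.

24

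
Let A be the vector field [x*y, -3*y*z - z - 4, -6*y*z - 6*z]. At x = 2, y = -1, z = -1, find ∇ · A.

2

∂A₁/∂x = y
∂A₂/∂y = -3*z
∂A₃/∂z = -6*y - 6
∇·A = -5*y - 3*z - 6
At (2, -1, -1): 2.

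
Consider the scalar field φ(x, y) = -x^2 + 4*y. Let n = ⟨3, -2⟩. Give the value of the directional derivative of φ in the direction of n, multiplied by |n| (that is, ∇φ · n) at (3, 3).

-26

∂φ/∂x = -2*x
∂φ/∂y = 4
∇φ at (3, 3) = (-6, 4)
∇φ · n = (-6)(3) + (4)(-2) = -26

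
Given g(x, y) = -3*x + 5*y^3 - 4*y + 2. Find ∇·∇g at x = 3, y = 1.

∂²g/∂x² = 0
∂²g/∂y² = 30*y
∇²g = 30*y
At (3, 1): 30.

30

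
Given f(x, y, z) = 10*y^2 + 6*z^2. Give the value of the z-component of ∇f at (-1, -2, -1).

-12

(∇f)_3 = ∂f/∂z = 12*z
At (-1, -2, -1): -12.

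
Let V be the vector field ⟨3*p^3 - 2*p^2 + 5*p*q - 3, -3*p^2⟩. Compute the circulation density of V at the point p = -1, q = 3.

∂V₂/∂p = -6*p
∂V₁/∂q = 5*p
Scalar curl = -11*p
At (-1, 3): 11.

11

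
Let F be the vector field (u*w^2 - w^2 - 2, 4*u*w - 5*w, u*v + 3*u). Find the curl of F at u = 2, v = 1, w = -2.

(∇×F)₁ = ∂F₃/∂v − ∂F₂/∂w = -3*u + 5
(∇×F)₂ = ∂F₁/∂w − ∂F₃/∂u = 2*u*w - v - 2*w - 3
(∇×F)₃ = ∂F₂/∂u − ∂F₁/∂v = 4*w
∇×F = (-3*u + 5, 2*u*w - v - 2*w - 3, 4*w)
At (2, 1, -2): (-1, -8, -8).

(-1, -8, -8)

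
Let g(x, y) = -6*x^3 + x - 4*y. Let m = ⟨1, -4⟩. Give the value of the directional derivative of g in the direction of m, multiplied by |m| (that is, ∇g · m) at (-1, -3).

-1

∂g/∂x = -18*x^2 + 1
∂g/∂y = -4
∇g at (-1, -3) = (-17, -4)
∇g · m = (-17)(1) + (-4)(-4) = -1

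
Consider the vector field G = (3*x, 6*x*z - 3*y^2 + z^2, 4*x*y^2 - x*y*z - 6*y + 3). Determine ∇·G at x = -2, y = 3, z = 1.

∂G₁/∂x = 3
∂G₂/∂y = -6*y
∂G₃/∂z = -x*y
∇·G = -x*y - 6*y + 3
At (-2, 3, 1): -9.

-9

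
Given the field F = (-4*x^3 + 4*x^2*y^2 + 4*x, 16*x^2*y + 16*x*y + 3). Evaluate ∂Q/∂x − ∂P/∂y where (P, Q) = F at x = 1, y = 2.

80

∂F₂/∂x = 32*x*y + 16*y
∂F₁/∂y = 8*x^2*y
Scalar curl = -8*x^2*y + 32*x*y + 16*y
At (1, 2): 80.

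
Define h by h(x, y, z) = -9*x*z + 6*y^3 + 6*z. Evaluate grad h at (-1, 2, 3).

(-27, 72, 15)

∂h/∂x = -9*z
∂h/∂y = 18*y^2
∂h/∂z = -9*x + 6
∇h = (-9*z, 18*y^2, -9*x + 6)
At (-1, 2, 3): (-27, 72, 15).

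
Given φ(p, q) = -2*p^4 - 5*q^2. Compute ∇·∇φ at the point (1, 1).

-34

∂²φ/∂p² = -24*p^2
∂²φ/∂q² = -10
∇²φ = -24*p^2 - 10
At (1, 1): -34.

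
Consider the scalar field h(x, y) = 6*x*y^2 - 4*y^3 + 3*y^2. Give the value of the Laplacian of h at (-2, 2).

∂²h/∂x² = 0
∂²h/∂y² = 6*(2*x - 4*y + 1)
∇²h = 12*x - 24*y + 6
At (-2, 2): -66.

-66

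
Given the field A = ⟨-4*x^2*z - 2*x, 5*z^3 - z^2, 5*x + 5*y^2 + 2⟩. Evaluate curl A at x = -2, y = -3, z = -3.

(-171, -21, 0)

(∇×A)₁ = ∂A₃/∂y − ∂A₂/∂z = 10*y - 15*z^2 + 2*z
(∇×A)₂ = ∂A₁/∂z − ∂A₃/∂x = -4*x^2 - 5
(∇×A)₃ = ∂A₂/∂x − ∂A₁/∂y = 0
∇×A = (10*y - 15*z^2 + 2*z, -4*x^2 - 5, 0)
At (-2, -3, -3): (-171, -21, 0).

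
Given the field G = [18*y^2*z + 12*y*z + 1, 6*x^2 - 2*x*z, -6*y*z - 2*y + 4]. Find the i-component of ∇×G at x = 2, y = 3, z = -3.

(∇×G)_1 = ∂G₃/∂y − ∂G₂/∂z
= -6*z - 2 − (-2*x)
= 2*x - 6*z - 2
At (2, 3, -3): 20.

20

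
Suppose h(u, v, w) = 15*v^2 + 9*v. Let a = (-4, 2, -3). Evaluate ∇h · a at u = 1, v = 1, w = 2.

∂h/∂u = 0
∂h/∂v = 30*v + 9
∂h/∂w = 0
∇h at (1, 1, 2) = (0, 39, 0)
∇h · a = (0)(-4) + (39)(2) + (0)(-3) = 78

78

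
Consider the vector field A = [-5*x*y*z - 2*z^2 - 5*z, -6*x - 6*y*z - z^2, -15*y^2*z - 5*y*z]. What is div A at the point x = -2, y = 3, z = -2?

-108

∂A₁/∂x = -5*y*z
∂A₂/∂y = -6*z
∂A₃/∂z = -15*y^2 - 5*y
∇·A = -15*y^2 - 5*y*z - 5*y - 6*z
At (-2, 3, -2): -108.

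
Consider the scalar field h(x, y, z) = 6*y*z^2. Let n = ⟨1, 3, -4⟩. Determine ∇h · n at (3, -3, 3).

∂h/∂x = 0
∂h/∂y = 6*z^2
∂h/∂z = 12*y*z
∇h at (3, -3, 3) = (0, 54, -108)
∇h · n = (0)(1) + (54)(3) + (-108)(-4) = 594

594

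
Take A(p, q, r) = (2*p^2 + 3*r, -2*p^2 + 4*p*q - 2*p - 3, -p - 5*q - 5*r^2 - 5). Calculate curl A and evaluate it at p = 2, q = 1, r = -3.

(∇×A)₁ = ∂A₃/∂q − ∂A₂/∂r = -5
(∇×A)₂ = ∂A₁/∂r − ∂A₃/∂p = 4
(∇×A)₃ = ∂A₂/∂p − ∂A₁/∂q = -4*p + 4*q - 2
∇×A = (-5, 4, -4*p + 4*q - 2)
At (2, 1, -3): (-5, 4, -6).

(-5, 4, -6)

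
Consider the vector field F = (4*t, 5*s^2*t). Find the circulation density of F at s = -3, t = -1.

∂F₂/∂s = 10*s*t
∂F₁/∂t = 4
Scalar curl = 10*s*t - 4
At (-3, -1): 26.

26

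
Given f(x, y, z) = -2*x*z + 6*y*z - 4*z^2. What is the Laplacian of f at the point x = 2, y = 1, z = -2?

∂²f/∂x² = 0
∂²f/∂y² = 0
∂²f/∂z² = -8
∇²f = -8
At (2, 1, -2): -8.

-8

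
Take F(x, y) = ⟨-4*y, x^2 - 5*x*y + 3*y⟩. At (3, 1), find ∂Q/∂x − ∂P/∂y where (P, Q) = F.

∂F₂/∂x = 2*x - 5*y
∂F₁/∂y = -4
Scalar curl = 2*x - 5*y + 4
At (3, 1): 5.

5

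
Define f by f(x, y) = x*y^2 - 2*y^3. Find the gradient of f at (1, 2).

(4, -20)

∂f/∂x = y^2
∂f/∂y = 2*x*y - 6*y^2
∇f = (y^2, 2*x*y - 6*y^2)
At (1, 2): (4, -20).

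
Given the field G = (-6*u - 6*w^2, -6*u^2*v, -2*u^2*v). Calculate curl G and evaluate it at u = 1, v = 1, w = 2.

(-2, -20, -12)

(∇×G)₁ = ∂G₃/∂v − ∂G₂/∂w = -2*u^2
(∇×G)₂ = ∂G₁/∂w − ∂G₃/∂u = 4*u*v - 12*w
(∇×G)₃ = ∂G₂/∂u − ∂G₁/∂v = -12*u*v
∇×G = (-2*u^2, 4*u*v - 12*w, -12*u*v)
At (1, 1, 2): (-2, -20, -12).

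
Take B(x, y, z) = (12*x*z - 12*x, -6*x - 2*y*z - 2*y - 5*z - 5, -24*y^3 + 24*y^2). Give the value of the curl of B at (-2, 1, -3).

(∇×B)₁ = ∂B₃/∂y − ∂B₂/∂z = -72*y^2 + 50*y + 5
(∇×B)₂ = ∂B₁/∂z − ∂B₃/∂x = 12*x
(∇×B)₃ = ∂B₂/∂x − ∂B₁/∂y = -6
∇×B = (-72*y^2 + 50*y + 5, 12*x, -6)
At (-2, 1, -3): (-17, -24, -6).

(-17, -24, -6)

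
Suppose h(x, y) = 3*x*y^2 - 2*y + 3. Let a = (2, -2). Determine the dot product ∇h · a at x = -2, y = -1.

∂h/∂x = 3*y^2
∂h/∂y = 6*x*y - 2
∇h at (-2, -1) = (3, 10)
∇h · a = (3)(2) + (10)(-2) = -14

-14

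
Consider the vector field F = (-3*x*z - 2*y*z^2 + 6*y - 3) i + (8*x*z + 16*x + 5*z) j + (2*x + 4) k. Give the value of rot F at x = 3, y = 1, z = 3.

(∇×F)₁ = ∂F₃/∂y − ∂F₂/∂z = -8*x - 5
(∇×F)₂ = ∂F₁/∂z − ∂F₃/∂x = -3*x - 4*y*z - 2
(∇×F)₃ = ∂F₂/∂x − ∂F₁/∂y = 2*z^2 + 8*z + 10
∇×F = (-8*x - 5, -3*x - 4*y*z - 2, 2*z^2 + 8*z + 10)
At (3, 1, 3): (-29, -23, 52).

(-29, -23, 52)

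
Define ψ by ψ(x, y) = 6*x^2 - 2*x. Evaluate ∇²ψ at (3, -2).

∂²ψ/∂x² = 12
∂²ψ/∂y² = 0
∇²ψ = 12
At (3, -2): 12.

12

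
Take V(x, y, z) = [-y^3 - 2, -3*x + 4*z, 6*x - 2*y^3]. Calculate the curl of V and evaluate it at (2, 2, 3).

(∇×V)₁ = ∂V₃/∂y − ∂V₂/∂z = -6*y^2 - 4
(∇×V)₂ = ∂V₁/∂z − ∂V₃/∂x = -6
(∇×V)₃ = ∂V₂/∂x − ∂V₁/∂y = 3*y^2 - 3
∇×V = (-6*y^2 - 4, -6, 3*y^2 - 3)
At (2, 2, 3): (-28, -6, 9).

(-28, -6, 9)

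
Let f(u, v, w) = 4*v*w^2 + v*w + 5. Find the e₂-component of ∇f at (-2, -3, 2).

(∇f)_2 = ∂f/∂v = 4*w^2 + w
At (-2, -3, 2): 18.

18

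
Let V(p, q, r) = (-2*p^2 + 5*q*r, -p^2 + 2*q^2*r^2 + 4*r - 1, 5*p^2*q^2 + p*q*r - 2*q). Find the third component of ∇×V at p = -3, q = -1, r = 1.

(∇×V)_3 = ∂V₂/∂p − ∂V₁/∂q
= -2*p − (5*r)
= -2*p - 5*r
At (-3, -1, 1): 1.

1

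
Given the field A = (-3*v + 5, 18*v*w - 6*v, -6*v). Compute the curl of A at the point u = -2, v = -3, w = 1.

(48, 0, 3)

(∇×A)₁ = ∂A₃/∂v − ∂A₂/∂w = -18*v - 6
(∇×A)₂ = ∂A₁/∂w − ∂A₃/∂u = 0
(∇×A)₃ = ∂A₂/∂u − ∂A₁/∂v = 3
∇×A = (-18*v - 6, 0, 3)
At (-2, -3, 1): (48, 0, 3).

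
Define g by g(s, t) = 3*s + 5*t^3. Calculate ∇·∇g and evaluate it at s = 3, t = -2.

-60

∂²g/∂s² = 0
∂²g/∂t² = 30*t
∇²g = 30*t
At (3, -2): -60.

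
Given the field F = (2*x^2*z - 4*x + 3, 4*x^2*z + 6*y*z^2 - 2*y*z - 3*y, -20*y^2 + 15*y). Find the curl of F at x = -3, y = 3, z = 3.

(∇×F)₁ = ∂F₃/∂y − ∂F₂/∂z = -4*x^2 - 12*y*z - 38*y + 15
(∇×F)₂ = ∂F₁/∂z − ∂F₃/∂x = 2*x^2
(∇×F)₃ = ∂F₂/∂x − ∂F₁/∂y = 8*x*z
∇×F = (-4*x^2 - 12*y*z - 38*y + 15, 2*x^2, 8*x*z)
At (-3, 3, 3): (-243, 18, -72).

(-243, 18, -72)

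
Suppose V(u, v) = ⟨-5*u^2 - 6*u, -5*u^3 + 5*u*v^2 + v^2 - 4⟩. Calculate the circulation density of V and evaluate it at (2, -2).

∂V₂/∂u = -15*u^2 + 5*v^2
∂V₁/∂v = 0
Scalar curl = -15*u^2 + 5*v^2
At (2, -2): -40.

-40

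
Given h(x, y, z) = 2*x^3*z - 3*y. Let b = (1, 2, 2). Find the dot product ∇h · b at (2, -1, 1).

50

∂h/∂x = 6*x^2*z
∂h/∂y = -3
∂h/∂z = 2*x^3
∇h at (2, -1, 1) = (24, -3, 16)
∇h · b = (24)(1) + (-3)(2) + (16)(2) = 50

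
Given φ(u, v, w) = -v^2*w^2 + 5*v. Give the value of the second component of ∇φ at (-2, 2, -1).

1

(∇φ)_2 = ∂φ/∂v = -2*v*w^2 + 5
At (-2, 2, -1): 1.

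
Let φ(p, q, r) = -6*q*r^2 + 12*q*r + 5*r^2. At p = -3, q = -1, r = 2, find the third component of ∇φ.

32

(∇φ)_3 = ∂φ/∂r = -12*q*r + 12*q + 10*r
At (-3, -1, 2): 32.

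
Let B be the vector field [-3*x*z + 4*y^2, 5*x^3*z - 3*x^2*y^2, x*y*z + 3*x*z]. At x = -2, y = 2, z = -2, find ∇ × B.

(∇×B)₁ = ∂B₃/∂y − ∂B₂/∂z = -5*x^3 + x*z
(∇×B)₂ = ∂B₁/∂z − ∂B₃/∂x = -3*x - y*z - 3*z
(∇×B)₃ = ∂B₂/∂x − ∂B₁/∂y = 15*x^2*z - 6*x*y^2 - 8*y
∇×B = (-5*x^3 + x*z, -3*x - y*z - 3*z, 15*x^2*z - 6*x*y^2 - 8*y)
At (-2, 2, -2): (44, 16, -88).

(44, 16, -88)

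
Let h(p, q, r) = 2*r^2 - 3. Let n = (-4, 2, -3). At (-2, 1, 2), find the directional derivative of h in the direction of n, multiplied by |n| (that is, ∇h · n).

-24

∂h/∂p = 0
∂h/∂q = 0
∂h/∂r = 4*r
∇h at (-2, 1, 2) = (0, 0, 8)
∇h · n = (0)(-4) + (0)(2) + (8)(-3) = -24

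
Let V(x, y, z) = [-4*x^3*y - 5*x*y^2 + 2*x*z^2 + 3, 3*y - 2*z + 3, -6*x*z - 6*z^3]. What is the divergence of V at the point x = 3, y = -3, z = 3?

∂V₁/∂x = -12*x^2*y - 5*y^2 + 2*z^2
∂V₂/∂y = 3
∂V₃/∂z = -6*x - 18*z^2
∇·V = -12*x^2*y - 6*x - 5*y^2 - 16*z^2 + 3
At (3, -3, 3): 120.

120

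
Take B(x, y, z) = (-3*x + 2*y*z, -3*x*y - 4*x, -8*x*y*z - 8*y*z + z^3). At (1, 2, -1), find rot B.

(∇×B)₁ = ∂B₃/∂y − ∂B₂/∂z = -8*x*z - 8*z
(∇×B)₂ = ∂B₁/∂z − ∂B₃/∂x = 8*y*z + 2*y
(∇×B)₃ = ∂B₂/∂x − ∂B₁/∂y = -3*y - 2*z - 4
∇×B = (-8*x*z - 8*z, 8*y*z + 2*y, -3*y - 2*z - 4)
At (1, 2, -1): (16, -12, -8).

(16, -12, -8)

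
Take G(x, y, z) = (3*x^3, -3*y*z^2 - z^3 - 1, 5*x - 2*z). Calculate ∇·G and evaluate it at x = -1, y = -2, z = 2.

∂G₁/∂x = 9*x^2
∂G₂/∂y = -3*z^2
∂G₃/∂z = -2
∇·G = 9*x^2 - 3*z^2 - 2
At (-1, -2, 2): -5.

-5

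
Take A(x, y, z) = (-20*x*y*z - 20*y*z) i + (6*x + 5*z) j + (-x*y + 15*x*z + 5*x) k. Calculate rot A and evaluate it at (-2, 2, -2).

(-3, 67, 46)

(∇×A)₁ = ∂A₃/∂y − ∂A₂/∂z = -x - 5
(∇×A)₂ = ∂A₁/∂z − ∂A₃/∂x = -20*x*y - 19*y - 15*z - 5
(∇×A)₃ = ∂A₂/∂x − ∂A₁/∂y = 20*x*z + 20*z + 6
∇×A = (-x - 5, -20*x*y - 19*y - 15*z - 5, 20*x*z + 20*z + 6)
At (-2, 2, -2): (-3, 67, 46).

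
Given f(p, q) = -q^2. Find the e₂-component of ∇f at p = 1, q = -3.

6

(∇f)_2 = ∂f/∂q = -2*q
At (1, -3): 6.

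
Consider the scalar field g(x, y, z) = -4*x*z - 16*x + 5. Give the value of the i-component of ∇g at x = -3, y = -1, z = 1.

-20

(∇g)_1 = ∂g/∂x = -4*z - 16
At (-3, -1, 1): -20.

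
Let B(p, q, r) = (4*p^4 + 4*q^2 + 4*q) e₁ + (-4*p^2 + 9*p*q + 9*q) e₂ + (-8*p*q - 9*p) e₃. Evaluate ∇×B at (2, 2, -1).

(-16, 25, -18)

(∇×B)₁ = ∂B₃/∂q − ∂B₂/∂r = -8*p
(∇×B)₂ = ∂B₁/∂r − ∂B₃/∂p = 8*q + 9
(∇×B)₃ = ∂B₂/∂p − ∂B₁/∂q = -8*p + q - 4
∇×B = (-8*p, 8*q + 9, -8*p + q - 4)
At (2, 2, -1): (-16, 25, -18).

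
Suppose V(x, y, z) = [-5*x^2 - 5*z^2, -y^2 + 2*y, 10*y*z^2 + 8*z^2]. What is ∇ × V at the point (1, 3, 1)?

(10, -10, 0)

(∇×V)₁ = ∂V₃/∂y − ∂V₂/∂z = 10*z^2
(∇×V)₂ = ∂V₁/∂z − ∂V₃/∂x = -10*z
(∇×V)₃ = ∂V₂/∂x − ∂V₁/∂y = 0
∇×V = (10*z^2, -10*z, 0)
At (1, 3, 1): (10, -10, 0).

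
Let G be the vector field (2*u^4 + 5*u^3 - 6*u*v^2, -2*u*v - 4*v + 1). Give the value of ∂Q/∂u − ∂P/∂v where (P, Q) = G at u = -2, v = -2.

∂G₂/∂u = -2*v
∂G₁/∂v = -12*u*v
Scalar curl = 12*u*v - 2*v
At (-2, -2): 52.

52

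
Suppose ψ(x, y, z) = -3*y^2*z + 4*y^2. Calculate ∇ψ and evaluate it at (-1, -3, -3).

(0, -78, -27)

∂ψ/∂x = 0
∂ψ/∂y = -6*y*z + 8*y
∂ψ/∂z = -3*y^2
∇ψ = (0, -6*y*z + 8*y, -3*y^2)
At (-1, -3, -3): (0, -78, -27).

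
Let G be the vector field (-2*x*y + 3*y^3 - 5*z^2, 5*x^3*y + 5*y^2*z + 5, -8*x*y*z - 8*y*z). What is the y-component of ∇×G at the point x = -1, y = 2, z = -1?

(∇×G)_2 = ∂G₁/∂z − ∂G₃/∂x
= -10*z − (-8*y*z)
= 8*y*z - 10*z
At (-1, 2, -1): -6.

-6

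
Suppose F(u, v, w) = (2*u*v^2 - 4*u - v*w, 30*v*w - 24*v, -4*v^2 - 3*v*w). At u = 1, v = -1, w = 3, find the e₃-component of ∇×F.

(∇×F)_3 = ∂F₂/∂u − ∂F₁/∂v
= 0 − (4*u*v - w)
= -4*u*v + w
At (1, -1, 3): 7.

7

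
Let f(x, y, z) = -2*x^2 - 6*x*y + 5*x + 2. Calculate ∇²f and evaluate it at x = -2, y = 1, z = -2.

-4

∂²f/∂x² = -4
∂²f/∂y² = 0
∂²f/∂z² = 0
∇²f = -4
At (-2, 1, -2): -4.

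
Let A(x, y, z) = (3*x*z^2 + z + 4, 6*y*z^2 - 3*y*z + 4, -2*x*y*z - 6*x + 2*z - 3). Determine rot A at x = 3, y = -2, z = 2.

(∇×A)₁ = ∂A₃/∂y − ∂A₂/∂z = -2*x*z - 12*y*z + 3*y
(∇×A)₂ = ∂A₁/∂z − ∂A₃/∂x = 6*x*z + 2*y*z + 7
(∇×A)₃ = ∂A₂/∂x − ∂A₁/∂y = 0
∇×A = (-2*x*z - 12*y*z + 3*y, 6*x*z + 2*y*z + 7, 0)
At (3, -2, 2): (30, 35, 0).

(30, 35, 0)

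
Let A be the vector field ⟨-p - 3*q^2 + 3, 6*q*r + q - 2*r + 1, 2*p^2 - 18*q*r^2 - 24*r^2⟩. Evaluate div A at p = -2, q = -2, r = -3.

-90

∂A₁/∂p = -1
∂A₂/∂q = 6*r + 1
∂A₃/∂r = -36*q*r - 48*r
∇·A = -36*q*r - 42*r
At (-2, -2, -3): -90.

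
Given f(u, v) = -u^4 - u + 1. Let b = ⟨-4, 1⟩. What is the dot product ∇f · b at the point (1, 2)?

∂f/∂u = -4*u^3 - 1
∂f/∂v = 0
∇f at (1, 2) = (-5, 0)
∇f · b = (-5)(-4) + (0)(1) = 20

20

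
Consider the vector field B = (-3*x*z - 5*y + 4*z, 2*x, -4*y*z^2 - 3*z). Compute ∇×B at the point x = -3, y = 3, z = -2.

(∇×B)₁ = ∂B₃/∂y − ∂B₂/∂z = -4*z^2
(∇×B)₂ = ∂B₁/∂z − ∂B₃/∂x = -3*x + 4
(∇×B)₃ = ∂B₂/∂x − ∂B₁/∂y = 7
∇×B = (-4*z^2, -3*x + 4, 7)
At (-3, 3, -2): (-16, 13, 7).

(-16, 13, 7)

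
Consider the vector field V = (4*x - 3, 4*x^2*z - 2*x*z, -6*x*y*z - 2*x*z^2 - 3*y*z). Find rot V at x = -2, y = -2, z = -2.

(∇×V)₁ = ∂V₃/∂y − ∂V₂/∂z = -4*x^2 - 6*x*z + 2*x - 3*z
(∇×V)₂ = ∂V₁/∂z − ∂V₃/∂x = 6*y*z + 2*z^2
(∇×V)₃ = ∂V₂/∂x − ∂V₁/∂y = 8*x*z - 2*z
∇×V = (-4*x^2 - 6*x*z + 2*x - 3*z, 6*y*z + 2*z^2, 8*x*z - 2*z)
At (-2, -2, -2): (-38, 32, 36).

(-38, 32, 36)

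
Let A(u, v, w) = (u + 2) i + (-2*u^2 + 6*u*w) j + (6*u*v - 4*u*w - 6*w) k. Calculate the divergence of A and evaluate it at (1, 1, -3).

∂A₁/∂u = 1
∂A₂/∂v = 0
∂A₃/∂w = -4*u - 6
∇·A = -4*u - 5
At (1, 1, -3): -9.

-9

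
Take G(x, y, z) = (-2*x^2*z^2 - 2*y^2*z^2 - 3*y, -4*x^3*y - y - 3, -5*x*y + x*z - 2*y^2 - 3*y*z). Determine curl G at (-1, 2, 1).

(∇×G)₁ = ∂G₃/∂y − ∂G₂/∂z = -5*x - 4*y - 3*z
(∇×G)₂ = ∂G₁/∂z − ∂G₃/∂x = -4*x^2*z - 4*y^2*z + 5*y - z
(∇×G)₃ = ∂G₂/∂x − ∂G₁/∂y = -12*x^2*y + 4*y*z^2 + 3
∇×G = (-5*x - 4*y - 3*z, -4*x^2*z - 4*y^2*z + 5*y - z, -12*x^2*y + 4*y*z^2 + 3)
At (-1, 2, 1): (-6, -11, -13).

(-6, -11, -13)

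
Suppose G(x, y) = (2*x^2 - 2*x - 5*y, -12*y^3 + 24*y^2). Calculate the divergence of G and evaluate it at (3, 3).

∂G₁/∂x = 4*x - 2
∂G₂/∂y = -36*y^2 + 48*y
∇·G = 4*x - 36*y^2 + 48*y - 2
At (3, 3): -170.

-170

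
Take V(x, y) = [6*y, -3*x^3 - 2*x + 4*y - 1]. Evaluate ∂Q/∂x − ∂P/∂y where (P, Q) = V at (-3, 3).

∂V₂/∂x = -9*x^2 - 2
∂V₁/∂y = 6
Scalar curl = -9*x^2 - 8
At (-3, 3): -89.

-89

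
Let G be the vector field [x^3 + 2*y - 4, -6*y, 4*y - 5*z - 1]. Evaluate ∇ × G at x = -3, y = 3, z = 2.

(4, 0, -2)

(∇×G)₁ = ∂G₃/∂y − ∂G₂/∂z = 4
(∇×G)₂ = ∂G₁/∂z − ∂G₃/∂x = 0
(∇×G)₃ = ∂G₂/∂x − ∂G₁/∂y = -2
∇×G = (4, 0, -2)
At (-3, 3, 2): (4, 0, -2).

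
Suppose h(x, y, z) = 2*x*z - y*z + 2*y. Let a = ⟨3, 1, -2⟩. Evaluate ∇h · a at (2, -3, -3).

∂h/∂x = 2*z
∂h/∂y = -z + 2
∂h/∂z = 2*x - y
∇h at (2, -3, -3) = (-6, 5, 7)
∇h · a = (-6)(3) + (5)(1) + (7)(-2) = -27

-27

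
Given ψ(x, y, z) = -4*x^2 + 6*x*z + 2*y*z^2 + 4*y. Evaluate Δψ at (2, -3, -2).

-20

∂²ψ/∂x² = -8
∂²ψ/∂y² = 0
∂²ψ/∂z² = 4*y
∇²ψ = 4*y - 8
At (2, -3, -2): -20.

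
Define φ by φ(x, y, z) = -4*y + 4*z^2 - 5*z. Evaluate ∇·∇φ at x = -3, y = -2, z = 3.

∂²φ/∂x² = 0
∂²φ/∂y² = 0
∂²φ/∂z² = 8
∇²φ = 8
At (-3, -2, 3): 8.

8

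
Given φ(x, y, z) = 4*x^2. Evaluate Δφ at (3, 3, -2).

8

∂²φ/∂x² = 8
∂²φ/∂y² = 0
∂²φ/∂z² = 0
∇²φ = 8
At (3, 3, -2): 8.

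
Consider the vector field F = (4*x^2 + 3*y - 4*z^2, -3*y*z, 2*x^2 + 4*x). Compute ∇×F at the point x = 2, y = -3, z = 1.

(-9, -20, -3)

(∇×F)₁ = ∂F₃/∂y − ∂F₂/∂z = 3*y
(∇×F)₂ = ∂F₁/∂z − ∂F₃/∂x = -4*x - 8*z - 4
(∇×F)₃ = ∂F₂/∂x − ∂F₁/∂y = -3
∇×F = (3*y, -4*x - 8*z - 4, -3)
At (2, -3, 1): (-9, -20, -3).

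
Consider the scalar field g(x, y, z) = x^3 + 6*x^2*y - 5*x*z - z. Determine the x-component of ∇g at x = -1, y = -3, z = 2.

29

(∇g)_1 = ∂g/∂x = 3*x^2 + 12*x*y - 5*z
At (-1, -3, 2): 29.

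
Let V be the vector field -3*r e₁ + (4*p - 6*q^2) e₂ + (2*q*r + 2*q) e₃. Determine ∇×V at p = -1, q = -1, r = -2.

(-2, -3, 4)

(∇×V)₁ = ∂V₃/∂q − ∂V₂/∂r = 2*r + 2
(∇×V)₂ = ∂V₁/∂r − ∂V₃/∂p = -3
(∇×V)₃ = ∂V₂/∂p − ∂V₁/∂q = 4
∇×V = (2*r + 2, -3, 4)
At (-1, -1, -2): (-2, -3, 4).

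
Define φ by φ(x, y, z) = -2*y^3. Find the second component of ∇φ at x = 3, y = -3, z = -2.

(∇φ)_2 = ∂φ/∂y = -6*y^2
At (3, -3, -2): -54.

-54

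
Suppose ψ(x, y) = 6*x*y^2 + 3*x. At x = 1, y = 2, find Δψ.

∂²ψ/∂x² = 0
∂²ψ/∂y² = 12*x
∇²ψ = 12*x
At (1, 2): 12.

12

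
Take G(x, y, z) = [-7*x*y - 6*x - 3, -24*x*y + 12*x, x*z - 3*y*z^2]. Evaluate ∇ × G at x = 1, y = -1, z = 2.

(∇×G)₁ = ∂G₃/∂y − ∂G₂/∂z = -3*z^2
(∇×G)₂ = ∂G₁/∂z − ∂G₃/∂x = -z
(∇×G)₃ = ∂G₂/∂x − ∂G₁/∂y = 7*x - 24*y + 12
∇×G = (-3*z^2, -z, 7*x - 24*y + 12)
At (1, -1, 2): (-12, -2, 43).

(-12, -2, 43)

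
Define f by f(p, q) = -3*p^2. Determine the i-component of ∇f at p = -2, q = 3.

(∇f)_1 = ∂f/∂p = -6*p
At (-2, 3): 12.

12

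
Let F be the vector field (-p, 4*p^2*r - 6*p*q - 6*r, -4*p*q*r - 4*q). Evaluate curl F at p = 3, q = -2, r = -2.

(-10, 16, -36)

(∇×F)₁ = ∂F₃/∂q − ∂F₂/∂r = -4*p^2 - 4*p*r + 2
(∇×F)₂ = ∂F₁/∂r − ∂F₃/∂p = 4*q*r
(∇×F)₃ = ∂F₂/∂p − ∂F₁/∂q = 8*p*r - 6*q
∇×F = (-4*p^2 - 4*p*r + 2, 4*q*r, 8*p*r - 6*q)
At (3, -2, -2): (-10, 16, -36).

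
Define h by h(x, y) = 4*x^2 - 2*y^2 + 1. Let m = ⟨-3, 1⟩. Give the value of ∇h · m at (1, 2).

∂h/∂x = 8*x
∂h/∂y = -4*y
∇h at (1, 2) = (8, -8)
∇h · m = (8)(-3) + (-8)(1) = -32

-32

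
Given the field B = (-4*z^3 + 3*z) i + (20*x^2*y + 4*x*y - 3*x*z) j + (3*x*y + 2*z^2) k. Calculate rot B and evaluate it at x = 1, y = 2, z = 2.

(6, -51, 82)

(∇×B)₁ = ∂B₃/∂y − ∂B₂/∂z = 6*x
(∇×B)₂ = ∂B₁/∂z − ∂B₃/∂x = -3*y - 12*z^2 + 3
(∇×B)₃ = ∂B₂/∂x − ∂B₁/∂y = 40*x*y + 4*y - 3*z
∇×B = (6*x, -3*y - 12*z^2 + 3, 40*x*y + 4*y - 3*z)
At (1, 2, 2): (6, -51, 82).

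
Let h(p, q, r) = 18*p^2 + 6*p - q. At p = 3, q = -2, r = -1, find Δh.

36

∂²h/∂p² = 36
∂²h/∂q² = 0
∂²h/∂r² = 0
∇²h = 36
At (3, -2, -1): 36.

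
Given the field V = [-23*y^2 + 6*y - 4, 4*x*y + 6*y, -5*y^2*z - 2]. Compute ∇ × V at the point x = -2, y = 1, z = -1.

(∇×V)₁ = ∂V₃/∂y − ∂V₂/∂z = -10*y*z
(∇×V)₂ = ∂V₁/∂z − ∂V₃/∂x = 0
(∇×V)₃ = ∂V₂/∂x − ∂V₁/∂y = 50*y - 6
∇×V = (-10*y*z, 0, 50*y - 6)
At (-2, 1, -1): (10, 0, 44).

(10, 0, 44)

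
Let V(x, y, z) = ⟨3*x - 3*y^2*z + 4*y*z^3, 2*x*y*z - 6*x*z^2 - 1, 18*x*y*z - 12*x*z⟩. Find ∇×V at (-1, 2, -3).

(∇×V)₁ = ∂V₃/∂y − ∂V₂/∂z = -2*x*y + 30*x*z
(∇×V)₂ = ∂V₁/∂z − ∂V₃/∂x = -3*y^2 + 12*y*z^2 - 18*y*z + 12*z
(∇×V)₃ = ∂V₂/∂x − ∂V₁/∂y = 8*y*z - 4*z^3 - 6*z^2
∇×V = (-2*x*y + 30*x*z, -3*y^2 + 12*y*z^2 - 18*y*z + 12*z, 8*y*z - 4*z^3 - 6*z^2)
At (-1, 2, -3): (94, 276, 6).

(94, 276, 6)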